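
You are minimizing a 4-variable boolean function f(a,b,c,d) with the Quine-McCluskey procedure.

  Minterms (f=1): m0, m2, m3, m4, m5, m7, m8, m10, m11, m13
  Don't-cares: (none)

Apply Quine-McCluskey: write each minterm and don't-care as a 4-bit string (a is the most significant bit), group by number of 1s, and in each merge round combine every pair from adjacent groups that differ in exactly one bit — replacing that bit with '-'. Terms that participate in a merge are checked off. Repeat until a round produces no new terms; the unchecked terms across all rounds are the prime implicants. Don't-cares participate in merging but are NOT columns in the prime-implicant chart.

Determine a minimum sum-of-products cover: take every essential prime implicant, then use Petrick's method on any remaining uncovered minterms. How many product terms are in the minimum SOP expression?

5

size-2^0 implicants → 0000(✓)  0010(✓)  0011(✓)  0100(✓)  0101(✓)  0111(✓)  1000(✓)  1010(✓)  1011(✓)  1101(✓)
size-2^1 implicants → -000(✓)  -010(✓)  -011(✓)  -101  0-00  0-11  00-0(✓)  001-(✓)  01-1  010-  10-0(✓)  101-(✓)
size-2^2 implicants → -0-0  -01-
Unchecked terms (primes): -0-0, -01-, -101, 0-00, 0-11, 01-1, 010-
Minterm coverage:
  m0 ⊆ -0-0,0-00
  m2 ⊆ -0-0,-01-
  m3 ⊆ -01-,0-11
  m4 ⊆ 0-00,010-
  m5 ⊆ -101,01-1,010-
  m7 ⊆ 0-11,01-1
  m8 ⊆ -0-0 [E]
  m10 ⊆ -0-0,-01-
  m11 ⊆ -01- [E]
  m13 ⊆ -101 [E]
E = {-0-0, -01-, -101}
Petrick residual → 0-00, 0-11
Cover = b'd' + b'c + bc'd + a'c'd' + a'cd  |cover|=5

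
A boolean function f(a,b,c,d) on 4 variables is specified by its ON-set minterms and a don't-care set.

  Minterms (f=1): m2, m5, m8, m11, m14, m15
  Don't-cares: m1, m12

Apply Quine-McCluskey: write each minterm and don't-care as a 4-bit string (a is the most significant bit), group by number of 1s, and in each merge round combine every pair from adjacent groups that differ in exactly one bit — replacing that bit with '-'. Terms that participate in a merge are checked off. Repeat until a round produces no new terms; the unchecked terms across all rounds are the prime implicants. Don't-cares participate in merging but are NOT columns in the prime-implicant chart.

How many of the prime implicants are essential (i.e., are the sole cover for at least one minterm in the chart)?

4

size-2^0 implicants → 0001(✓)  0010  0101(✓)  1000(✓)  1011(✓)  1100(✓)  1110(✓)  1111(✓)
size-2^1 implicants → 0-01  1-00  1-11  11-0  111-
Unchecked terms (primes): 0-01, 0010, 1-00, 1-11, 11-0, 111-
Minterm coverage:
  m2 ⊆ 0010 [E]
  m5 ⊆ 0-01 [E]
  m8 ⊆ 1-00 [E]
  m11 ⊆ 1-11 [E]
  m14 ⊆ 11-0,111-
  m15 ⊆ 1-11,111-
E = {0-01, 0010, 1-00, 1-11}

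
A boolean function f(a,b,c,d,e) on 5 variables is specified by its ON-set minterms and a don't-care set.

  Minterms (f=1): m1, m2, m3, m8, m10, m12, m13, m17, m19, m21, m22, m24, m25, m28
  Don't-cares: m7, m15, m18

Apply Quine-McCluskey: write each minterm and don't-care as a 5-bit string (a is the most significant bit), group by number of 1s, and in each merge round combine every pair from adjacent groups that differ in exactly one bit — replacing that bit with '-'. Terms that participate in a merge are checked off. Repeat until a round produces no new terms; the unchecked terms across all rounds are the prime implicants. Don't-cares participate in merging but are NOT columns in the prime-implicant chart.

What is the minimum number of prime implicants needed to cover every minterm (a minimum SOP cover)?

[col 0] 00001*, 00010*, 00011*, 00111*, 01000*, 01010*, 01100*, 01101*, 01111*, 10001*, 10010*, 10011*, 10101*, 10110*, 11000*, 11001*, 11100*
[col 1] -0001*, -0010*, -0011*, -1000*, -1100*, 0-010, 0-111, 00-11, 000-1*, 0001-*, 01-00*, 010-0, 011-1, 0110-, 1-001, 10-01, 10-10, 100-1*, 1001-*, 11-00*, 1100-
[col 2] -00-1, -001-, -1-00
Prime implicants: -00-1, -001-, -1-00, 0-010, 0-111, 00-11, 010-0, 011-1, 0110-, 1-001, 10-01, 10-10, 1100-
PI chart (minterm → PIs covering it):
  1 | -00-1  (sole → essential)
  2 | -001-,0-010
  3 | -00-1,-001-,00-11
  8 | -1-00,010-0
  10 | 0-010,010-0
  12 | -1-00,0110-
  13 | 011-1,0110-
  17 | -00-1,1-001,10-01
  19 | -00-1,-001-
  21 | 10-01  (sole → essential)
  22 | 10-10  (sole → essential)
  24 | -1-00,1100-
  25 | 1-001,1100-
  28 | -1-00  (sole → essential)
Essential prime implicants: -00-1, -1-00, 10-01, 10-10
Petrick residual → 0-010, 011-1, 1-001
Minimum SOP uses 7 PIs: b'c'e + bd'e' + a'c'de' + a'bce + ac'd'e + ab'd'e + ab'de'

7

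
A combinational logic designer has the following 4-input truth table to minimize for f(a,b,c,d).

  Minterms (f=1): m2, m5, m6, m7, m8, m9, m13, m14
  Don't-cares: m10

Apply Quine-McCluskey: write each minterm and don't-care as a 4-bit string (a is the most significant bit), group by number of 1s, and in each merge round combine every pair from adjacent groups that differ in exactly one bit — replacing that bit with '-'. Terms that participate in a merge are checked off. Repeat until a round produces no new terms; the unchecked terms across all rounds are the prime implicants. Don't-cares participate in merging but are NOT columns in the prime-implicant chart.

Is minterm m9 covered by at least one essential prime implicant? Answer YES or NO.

Round 0: 0010✓ 0101✓ 0110✓ 0111✓ 1000✓ 1001✓ 1010✓ 1101✓ 1110✓
Round 1: -010✓ -101 -110✓ 0-10✓ 01-1 011- 1-01 1-10✓ 10-0 100-
Round 2: --10
PIs = {--10, -101, 01-1, 011-, 1-01, 10-0, 100-}
Coverage chart:
  m2: --10 ←essential
  m5: -101,01-1
  m6: --10,011-
  m7: 01-1,011-
  m8: 10-0,100-
  m9: 1-01,100-
  m13: -101,1-01
  m14: --10 ←essential
Essential: --10

NO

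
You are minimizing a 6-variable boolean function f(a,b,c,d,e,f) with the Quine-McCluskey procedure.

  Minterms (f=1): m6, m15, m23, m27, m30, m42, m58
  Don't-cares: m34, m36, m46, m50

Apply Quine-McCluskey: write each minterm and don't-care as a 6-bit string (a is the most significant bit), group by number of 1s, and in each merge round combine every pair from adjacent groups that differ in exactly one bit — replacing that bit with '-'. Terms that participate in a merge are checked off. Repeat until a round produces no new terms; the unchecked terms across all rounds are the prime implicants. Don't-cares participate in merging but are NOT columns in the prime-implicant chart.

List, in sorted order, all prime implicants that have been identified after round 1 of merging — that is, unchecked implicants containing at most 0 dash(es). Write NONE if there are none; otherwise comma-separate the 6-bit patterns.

000110, 001111, 010111, 011011, 011110, 100100

size-2^0 implicants → 000110  001111  010111  011011  011110  100010(✓)  100100  101010(✓)  101110(✓)  110010(✓)  111010(✓)
size-2^1 implicants → 1-0010(✓)  1-1010(✓)  10-010(✓)  101-10  11-010(✓)
size-2^2 implicants → 1--010
Unchecked terms (primes): 000110, 001111, 010111, 011011, 011110, 1--010, 100100, 101-10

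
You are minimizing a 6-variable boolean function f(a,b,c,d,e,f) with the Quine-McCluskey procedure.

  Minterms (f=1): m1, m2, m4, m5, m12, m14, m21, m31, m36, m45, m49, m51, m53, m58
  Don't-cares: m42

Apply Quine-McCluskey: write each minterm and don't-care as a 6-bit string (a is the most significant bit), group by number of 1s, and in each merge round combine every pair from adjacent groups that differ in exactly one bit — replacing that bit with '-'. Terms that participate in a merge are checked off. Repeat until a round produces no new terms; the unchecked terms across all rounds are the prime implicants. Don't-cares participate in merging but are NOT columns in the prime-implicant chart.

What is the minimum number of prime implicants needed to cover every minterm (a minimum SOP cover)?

[col 0] 000001*, 000010, 000100*, 000101*, 001100*, 001110*, 010101*, 011111, 100100*, 101010*, 101101, 110001*, 110011*, 110101*, 111010*
[col 1] -00100, -10101, 0-0101, 00-100, 000-01, 00010-, 0011-0, 1-1010, 110-01, 1100-1
Prime implicants: -00100, -10101, 0-0101, 00-100, 000-01, 000010, 00010-, 0011-0, 011111, 1-1010, 101101, 110-01, 1100-1
PI chart (minterm → PIs covering it):
  1 | 000-01  (sole → essential)
  2 | 000010  (sole → essential)
  4 | -00100,00-100,00010-
  5 | 0-0101,000-01,00010-
  12 | 00-100,0011-0
  14 | 0011-0  (sole → essential)
  21 | -10101,0-0101
  31 | 011111  (sole → essential)
  36 | -00100  (sole → essential)
  45 | 101101  (sole → essential)
  49 | 110-01,1100-1
  51 | 1100-1  (sole → essential)
  53 | -10101,110-01
  58 | 1-1010  (sole → essential)
Essential prime implicants: -00100, 000-01, 000010, 0011-0, 011111, 1-1010, 101101, 1100-1
Petrick residual → -10101
Minimum SOP uses 9 PIs: b'c'de'f' + bc'de'f + a'b'c'e'f + a'b'c'd'ef' + a'b'cdf' + a'bcdef + acd'ef' + ab'cde'f + abc'd'f

9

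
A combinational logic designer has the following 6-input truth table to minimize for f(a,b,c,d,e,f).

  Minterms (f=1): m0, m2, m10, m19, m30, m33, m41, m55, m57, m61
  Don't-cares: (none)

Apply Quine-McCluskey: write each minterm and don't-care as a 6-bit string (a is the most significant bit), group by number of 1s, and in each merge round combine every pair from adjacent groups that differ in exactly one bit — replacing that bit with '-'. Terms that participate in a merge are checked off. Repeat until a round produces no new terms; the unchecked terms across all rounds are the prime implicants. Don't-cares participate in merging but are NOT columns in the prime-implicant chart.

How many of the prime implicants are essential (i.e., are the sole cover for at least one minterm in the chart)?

Round 0: 000000✓ 000010✓ 001010✓ 010011 011110 100001✓ 101001✓ 110111 111001✓ 111101✓
Round 1: 00-010 0000-0 1-1001 10-001 111-01
PIs = {00-010, 0000-0, 010011, 011110, 1-1001, 10-001, 110111, 111-01}
Coverage chart:
  m0: 0000-0 ←essential
  m2: 00-010,0000-0
  m10: 00-010 ←essential
  m19: 010011 ←essential
  m30: 011110 ←essential
  m33: 10-001 ←essential
  m41: 1-1001,10-001
  m55: 110111 ←essential
  m57: 1-1001,111-01
  m61: 111-01 ←essential
Essential: 00-010, 0000-0, 010011, 011110, 10-001, 110111, 111-01

7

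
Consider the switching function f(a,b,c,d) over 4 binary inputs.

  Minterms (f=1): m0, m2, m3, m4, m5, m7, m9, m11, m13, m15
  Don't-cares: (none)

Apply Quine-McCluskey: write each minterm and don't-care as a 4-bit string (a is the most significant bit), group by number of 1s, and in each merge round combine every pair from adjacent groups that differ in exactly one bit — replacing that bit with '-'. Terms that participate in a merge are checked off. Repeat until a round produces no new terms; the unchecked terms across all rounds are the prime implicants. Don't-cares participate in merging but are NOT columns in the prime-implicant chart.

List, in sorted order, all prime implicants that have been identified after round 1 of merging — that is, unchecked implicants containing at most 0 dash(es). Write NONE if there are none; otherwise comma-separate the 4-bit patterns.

size-2^0 implicants → 0000(✓)  0010(✓)  0011(✓)  0100(✓)  0101(✓)  0111(✓)  1001(✓)  1011(✓)  1101(✓)  1111(✓)
size-2^1 implicants → -011(✓)  -101(✓)  -111(✓)  0-00  0-11(✓)  00-0  001-  01-1(✓)  010-  1-01(✓)  1-11(✓)  10-1(✓)  11-1(✓)
size-2^2 implicants → --11  -1-1  1--1
Unchecked terms (primes): --11, -1-1, 0-00, 00-0, 001-, 010-, 1--1

NONE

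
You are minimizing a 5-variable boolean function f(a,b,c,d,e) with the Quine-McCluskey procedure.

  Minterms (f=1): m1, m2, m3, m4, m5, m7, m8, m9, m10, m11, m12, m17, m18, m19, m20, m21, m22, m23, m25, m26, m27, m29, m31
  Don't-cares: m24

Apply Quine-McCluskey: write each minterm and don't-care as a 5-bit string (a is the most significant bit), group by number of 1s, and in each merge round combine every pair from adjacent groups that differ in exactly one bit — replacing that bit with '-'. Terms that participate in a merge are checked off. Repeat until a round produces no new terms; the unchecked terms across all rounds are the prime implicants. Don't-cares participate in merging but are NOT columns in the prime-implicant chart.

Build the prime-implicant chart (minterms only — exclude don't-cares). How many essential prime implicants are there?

size-2^0 implicants → 00001(✓)  00010(✓)  00011(✓)  00100(✓)  00101(✓)  00111(✓)  01000(✓)  01001(✓)  01010(✓)  01011(✓)  01100(✓)  10001(✓)  10010(✓)  10011(✓)  10100(✓)  10101(✓)  10110(✓)  10111(✓)  11000(✓)  11001(✓)  11010(✓)  11011(✓)  11101(✓)  11111(✓)
size-2^1 implicants → -0001(✓)  -0010(✓)  -0011(✓)  -0100(✓)  -0101(✓)  -0111(✓)  -1000(✓)  -1001(✓)  -1010(✓)  -1011(✓)  0-001(✓)  0-010(✓)  0-011(✓)  0-100  00-01(✓)  00-11(✓)  000-1(✓)  0001-(✓)  001-1(✓)  0010-(✓)  01-00  010-0(✓)  010-1(✓)  0100-(✓)  0101-(✓)  1-001(✓)  1-010(✓)  1-011(✓)  1-101(✓)  1-111(✓)  10-01(✓)  10-10(✓)  10-11(✓)  100-1(✓)  1001-(✓)  101-0(✓)  101-1(✓)  1010-(✓)  1011-(✓)  11-01(✓)  11-11(✓)  110-0(✓)  110-1(✓)  1100-(✓)  1101-(✓)  111-1(✓)
size-2^2 implicants → --001(✓)  --010(✓)  --011(✓)  -0-01(✓)  -0-11(✓)  -00-1(✓)  -001-(✓)  -01-1(✓)  -010-  -10-0(✓)  -10-1(✓)  -100-(✓)  -101-(✓)  0-0-1(✓)  0-01-(✓)  00--1(✓)  010--(✓)  1--01(✓)  1--11(✓)  1-0-1(✓)  1-01-(✓)  1-1-1(✓)  10--1(✓)  10-1-  101--  11--1(✓)  110--(✓)
size-2^3 implicants → --0-1  --01-  -0--1  -10--  1---1
Unchecked terms (primes): --0-1, --01-, -0--1, -010-, -10--, 0-100, 01-00, 1---1, 10-1-, 101--
Minterm coverage:
  m1 ⊆ --0-1,-0--1
  m2 ⊆ --01- [E]
  m3 ⊆ --0-1,--01-,-0--1
  m4 ⊆ -010-,0-100
  m5 ⊆ -0--1,-010-
  m7 ⊆ -0--1 [E]
  m8 ⊆ -10--,01-00
  m9 ⊆ --0-1,-10--
  m10 ⊆ --01-,-10--
  m11 ⊆ --0-1,--01-,-10--
  m12 ⊆ 0-100,01-00
  m17 ⊆ --0-1,-0--1,1---1
  m18 ⊆ --01-,10-1-
  m19 ⊆ --0-1,--01-,-0--1,1---1,10-1-
  m20 ⊆ -010-,101--
  m21 ⊆ -0--1,-010-,1---1,101--
  m22 ⊆ 10-1-,101--
  m23 ⊆ -0--1,1---1,10-1-,101--
  m25 ⊆ --0-1,-10--,1---1
  m26 ⊆ --01-,-10--
  m27 ⊆ --0-1,--01-,-10--,1---1
  m29 ⊆ 1---1 [E]
  m31 ⊆ 1---1 [E]
E = {--01-, -0--1, 1---1}

3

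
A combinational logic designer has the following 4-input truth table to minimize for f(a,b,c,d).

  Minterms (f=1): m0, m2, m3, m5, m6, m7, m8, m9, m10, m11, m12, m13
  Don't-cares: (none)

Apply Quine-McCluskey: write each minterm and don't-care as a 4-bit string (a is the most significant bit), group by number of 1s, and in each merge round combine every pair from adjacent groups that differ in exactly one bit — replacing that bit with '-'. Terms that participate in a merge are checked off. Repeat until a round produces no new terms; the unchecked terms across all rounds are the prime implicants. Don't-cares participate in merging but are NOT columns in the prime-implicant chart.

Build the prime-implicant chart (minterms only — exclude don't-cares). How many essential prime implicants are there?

3

Round 0: 0000✓ 0010✓ 0011✓ 0101✓ 0110✓ 0111✓ 1000✓ 1001✓ 1010✓ 1011✓ 1100✓ 1101✓
Round 1: -000✓ -010✓ -011✓ -101 0-10✓ 0-11✓ 00-0✓ 001-✓ 01-1 011-✓ 1-00✓ 1-01✓ 10-0✓ 10-1✓ 100-✓ 101-✓ 110-✓
Round 2: -0-0 -01- 0-1- 1-0- 10--
PIs = {-0-0, -01-, -101, 0-1-, 01-1, 1-0-, 10--}
Coverage chart:
  m0: -0-0 ←essential
  m2: -0-0,-01-,0-1-
  m3: -01-,0-1-
  m5: -101,01-1
  m6: 0-1- ←essential
  m7: 0-1-,01-1
  m8: -0-0,1-0-,10--
  m9: 1-0-,10--
  m10: -0-0,-01-,10--
  m11: -01-,10--
  m12: 1-0- ←essential
  m13: -101,1-0-
Essential: -0-0, 0-1-, 1-0-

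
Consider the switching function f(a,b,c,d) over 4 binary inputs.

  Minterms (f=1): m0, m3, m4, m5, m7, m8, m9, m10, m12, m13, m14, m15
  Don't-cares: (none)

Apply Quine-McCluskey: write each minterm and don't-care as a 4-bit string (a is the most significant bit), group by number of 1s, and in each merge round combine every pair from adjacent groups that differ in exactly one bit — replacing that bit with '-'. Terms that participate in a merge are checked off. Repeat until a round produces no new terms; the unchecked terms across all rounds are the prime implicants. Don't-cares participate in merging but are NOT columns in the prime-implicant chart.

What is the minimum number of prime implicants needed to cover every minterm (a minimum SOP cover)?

Round 0: 0000✓ 0011✓ 0100✓ 0101✓ 0111✓ 1000✓ 1001✓ 1010✓ 1100✓ 1101✓ 1110✓ 1111✓
Round 1: -000✓ -100✓ -101✓ -111✓ 0-00✓ 0-11 01-1✓ 010-✓ 1-00✓ 1-01✓ 1-10✓ 10-0✓ 100-✓ 11-0✓ 11-1✓ 110-✓ 111-✓
Round 2: --00 -1-1 -10- 1--0 1-0- 11--
PIs = {--00, -1-1, -10-, 0-11, 1--0, 1-0-, 11--}
Coverage chart:
  m0: --00 ←essential
  m3: 0-11 ←essential
  m4: --00,-10-
  m5: -1-1,-10-
  m7: -1-1,0-11
  m8: --00,1--0,1-0-
  m9: 1-0- ←essential
  m10: 1--0 ←essential
  m12: --00,-10-,1--0,1-0-,11--
  m13: -1-1,-10-,1-0-,11--
  m14: 1--0,11--
  m15: -1-1,11--
Essential: --00, 0-11, 1--0, 1-0-
Petrick residual → -1-1
Min cover (5 terms): c'd' + bd + a'cd + ad' + ac'

5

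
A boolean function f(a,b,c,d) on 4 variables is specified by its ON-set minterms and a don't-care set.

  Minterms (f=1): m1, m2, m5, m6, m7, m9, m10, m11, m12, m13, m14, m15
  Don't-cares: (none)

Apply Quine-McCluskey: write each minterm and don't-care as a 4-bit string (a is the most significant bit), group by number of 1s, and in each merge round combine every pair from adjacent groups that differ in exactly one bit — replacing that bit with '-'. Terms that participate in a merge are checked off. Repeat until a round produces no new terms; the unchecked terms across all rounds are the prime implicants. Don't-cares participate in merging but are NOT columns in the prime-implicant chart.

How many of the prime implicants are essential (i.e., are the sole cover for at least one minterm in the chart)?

3

size-2^0 implicants → 0001(✓)  0010(✓)  0101(✓)  0110(✓)  0111(✓)  1001(✓)  1010(✓)  1011(✓)  1100(✓)  1101(✓)  1110(✓)  1111(✓)
size-2^1 implicants → -001(✓)  -010(✓)  -101(✓)  -110(✓)  -111(✓)  0-01(✓)  0-10(✓)  01-1(✓)  011-(✓)  1-01(✓)  1-10(✓)  1-11(✓)  10-1(✓)  101-(✓)  11-0(✓)  11-1(✓)  110-(✓)  111-(✓)
size-2^2 implicants → --01  --10  -1-1  -11-  1--1  1-1-  11--
Unchecked terms (primes): --01, --10, -1-1, -11-, 1--1, 1-1-, 11--
Minterm coverage:
  m1 ⊆ --01 [E]
  m2 ⊆ --10 [E]
  m5 ⊆ --01,-1-1
  m6 ⊆ --10,-11-
  m7 ⊆ -1-1,-11-
  m9 ⊆ --01,1--1
  m10 ⊆ --10,1-1-
  m11 ⊆ 1--1,1-1-
  m12 ⊆ 11-- [E]
  m13 ⊆ --01,-1-1,1--1,11--
  m14 ⊆ --10,-11-,1-1-,11--
  m15 ⊆ -1-1,-11-,1--1,1-1-,11--
E = {--01, --10, 11--}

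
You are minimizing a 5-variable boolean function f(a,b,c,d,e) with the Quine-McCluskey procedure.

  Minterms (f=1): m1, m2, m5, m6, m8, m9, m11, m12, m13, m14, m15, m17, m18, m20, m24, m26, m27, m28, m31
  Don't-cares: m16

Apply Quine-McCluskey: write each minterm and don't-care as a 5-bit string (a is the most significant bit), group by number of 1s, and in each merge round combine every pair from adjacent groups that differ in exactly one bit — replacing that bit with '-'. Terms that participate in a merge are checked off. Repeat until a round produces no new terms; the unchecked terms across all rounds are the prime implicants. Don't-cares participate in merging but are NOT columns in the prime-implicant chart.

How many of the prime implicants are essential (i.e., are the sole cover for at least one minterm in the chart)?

[col 0] 00001*, 00010*, 00101*, 00110*, 01000*, 01001*, 01011*, 01100*, 01101*, 01110*, 01111*, 10000*, 10001*, 10010*, 10100*, 11000*, 11010*, 11011*, 11100*, 11111*
[col 1] -0001, -0010, -1000*, -1011*, -1100*, -1111*, 0-001*, 0-101*, 0-110, 00-01*, 00-10, 01-00*, 01-01*, 01-11*, 010-1*, 0100-*, 011-0*, 011-1*, 0110-*, 0111-*, 1-000*, 1-010*, 1-100*, 10-00*, 100-0*, 1000-, 11-00*, 11-11*, 110-0*, 1101-
[col 2] -1-00, -1-11, 0--01, 01--1, 01-0-, 011--, 1--00, 1-0-0
Prime implicants: -0001, -0010, -1-00, -1-11, 0--01, 0-110, 00-10, 01--1, 01-0-, 011--, 1--00, 1-0-0, 1000-, 1101-
PI chart (minterm → PIs covering it):
  1 | -0001,0--01
  2 | -0010,00-10
  5 | 0--01  (sole → essential)
  6 | 0-110,00-10
  8 | -1-00,01-0-
  9 | 0--01,01--1,01-0-
  11 | -1-11,01--1
  12 | -1-00,01-0-,011--
  13 | 0--01,01--1,01-0-,011--
  14 | 0-110,011--
  15 | -1-11,01--1,011--
  17 | -0001,1000-
  18 | -0010,1-0-0
  20 | 1--00  (sole → essential)
  24 | -1-00,1--00,1-0-0
  26 | 1-0-0,1101-
  27 | -1-11,1101-
  28 | -1-00,1--00
  31 | -1-11  (sole → essential)
Essential prime implicants: -1-11, 0--01, 1--00

3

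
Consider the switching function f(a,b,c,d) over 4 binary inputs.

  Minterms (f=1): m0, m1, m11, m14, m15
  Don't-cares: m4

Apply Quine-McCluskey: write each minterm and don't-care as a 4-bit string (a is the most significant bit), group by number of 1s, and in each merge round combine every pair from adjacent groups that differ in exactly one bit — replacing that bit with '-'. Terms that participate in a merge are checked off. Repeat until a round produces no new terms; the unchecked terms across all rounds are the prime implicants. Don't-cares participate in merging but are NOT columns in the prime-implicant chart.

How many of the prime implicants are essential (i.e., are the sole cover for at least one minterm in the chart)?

3

size-2^0 implicants → 0000(✓)  0001(✓)  0100(✓)  1011(✓)  1110(✓)  1111(✓)
size-2^1 implicants → 0-00  000-  1-11  111-
Unchecked terms (primes): 0-00, 000-, 1-11, 111-
Minterm coverage:
  m0 ⊆ 0-00,000-
  m1 ⊆ 000- [E]
  m11 ⊆ 1-11 [E]
  m14 ⊆ 111- [E]
  m15 ⊆ 1-11,111-
E = {000-, 1-11, 111-}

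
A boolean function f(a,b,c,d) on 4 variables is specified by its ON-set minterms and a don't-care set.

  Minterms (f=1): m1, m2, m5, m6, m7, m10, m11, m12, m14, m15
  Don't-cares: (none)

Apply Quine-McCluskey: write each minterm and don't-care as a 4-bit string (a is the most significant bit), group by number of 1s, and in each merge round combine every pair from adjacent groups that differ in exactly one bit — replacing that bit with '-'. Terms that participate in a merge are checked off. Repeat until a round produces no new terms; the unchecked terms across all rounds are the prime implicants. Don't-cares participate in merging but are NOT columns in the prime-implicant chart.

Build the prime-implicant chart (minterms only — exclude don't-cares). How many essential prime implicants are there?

size-2^0 implicants → 0001(✓)  0010(✓)  0101(✓)  0110(✓)  0111(✓)  1010(✓)  1011(✓)  1100(✓)  1110(✓)  1111(✓)
size-2^1 implicants → -010(✓)  -110(✓)  -111(✓)  0-01  0-10(✓)  01-1  011-(✓)  1-10(✓)  1-11(✓)  101-(✓)  11-0  111-(✓)
size-2^2 implicants → --10  -11-  1-1-
Unchecked terms (primes): --10, -11-, 0-01, 01-1, 1-1-, 11-0
Minterm coverage:
  m1 ⊆ 0-01 [E]
  m2 ⊆ --10 [E]
  m5 ⊆ 0-01,01-1
  m6 ⊆ --10,-11-
  m7 ⊆ -11-,01-1
  m10 ⊆ --10,1-1-
  m11 ⊆ 1-1- [E]
  m12 ⊆ 11-0 [E]
  m14 ⊆ --10,-11-,1-1-,11-0
  m15 ⊆ -11-,1-1-
E = {--10, 0-01, 1-1-, 11-0}

4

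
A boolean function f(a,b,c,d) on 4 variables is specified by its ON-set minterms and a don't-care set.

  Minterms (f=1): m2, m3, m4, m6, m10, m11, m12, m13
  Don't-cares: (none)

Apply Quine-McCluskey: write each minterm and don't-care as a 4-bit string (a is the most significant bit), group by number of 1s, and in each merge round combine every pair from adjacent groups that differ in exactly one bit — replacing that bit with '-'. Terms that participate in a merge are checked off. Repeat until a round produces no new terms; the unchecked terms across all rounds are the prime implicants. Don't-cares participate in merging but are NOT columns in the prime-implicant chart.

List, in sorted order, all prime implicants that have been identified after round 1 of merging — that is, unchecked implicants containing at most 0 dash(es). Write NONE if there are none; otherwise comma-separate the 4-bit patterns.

Round 0: 0010✓ 0011✓ 0100✓ 0110✓ 1010✓ 1011✓ 1100✓ 1101✓
Round 1: -010✓ -011✓ -100 0-10 001-✓ 01-0 101-✓ 110-
Round 2: -01-
PIs = {-01-, -100, 0-10, 01-0, 110-}

NONE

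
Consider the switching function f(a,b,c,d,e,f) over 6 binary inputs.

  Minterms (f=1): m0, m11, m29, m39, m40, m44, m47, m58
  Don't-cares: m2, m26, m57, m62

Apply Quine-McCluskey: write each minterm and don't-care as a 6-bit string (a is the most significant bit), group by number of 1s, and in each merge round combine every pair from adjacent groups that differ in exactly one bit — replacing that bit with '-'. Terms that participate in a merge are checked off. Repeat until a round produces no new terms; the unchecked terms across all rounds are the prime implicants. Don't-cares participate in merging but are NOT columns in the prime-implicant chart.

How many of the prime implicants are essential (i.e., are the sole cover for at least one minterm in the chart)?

5

size-2^0 implicants → 000000(✓)  000010(✓)  001011  011010(✓)  011101  100111(✓)  101000(✓)  101100(✓)  101111(✓)  111001  111010(✓)  111110(✓)
size-2^1 implicants → -11010  0000-0  10-111  101-00  111-10
Unchecked terms (primes): -11010, 0000-0, 001011, 011101, 10-111, 101-00, 111-10, 111001
Minterm coverage:
  m0 ⊆ 0000-0 [E]
  m11 ⊆ 001011 [E]
  m29 ⊆ 011101 [E]
  m39 ⊆ 10-111 [E]
  m40 ⊆ 101-00 [E]
  m44 ⊆ 101-00 [E]
  m47 ⊆ 10-111 [E]
  m58 ⊆ -11010,111-10
E = {0000-0, 001011, 011101, 10-111, 101-00}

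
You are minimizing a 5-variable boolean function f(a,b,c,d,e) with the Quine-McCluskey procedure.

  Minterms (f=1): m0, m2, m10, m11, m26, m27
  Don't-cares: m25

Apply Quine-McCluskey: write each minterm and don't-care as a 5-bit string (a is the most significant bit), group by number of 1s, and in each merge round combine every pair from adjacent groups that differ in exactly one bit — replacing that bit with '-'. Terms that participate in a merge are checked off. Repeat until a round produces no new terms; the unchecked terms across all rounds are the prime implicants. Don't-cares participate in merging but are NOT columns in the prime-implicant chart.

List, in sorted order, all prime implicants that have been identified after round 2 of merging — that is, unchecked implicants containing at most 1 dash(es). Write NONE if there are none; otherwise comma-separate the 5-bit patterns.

0-010, 000-0, 110-1

Round 0: 00000✓ 00010✓ 01010✓ 01011✓ 11001✓ 11010✓ 11011✓
Round 1: -1010✓ -1011✓ 0-010 000-0 0101-✓ 110-1 1101-✓
Round 2: -101-
PIs = {-101-, 0-010, 000-0, 110-1}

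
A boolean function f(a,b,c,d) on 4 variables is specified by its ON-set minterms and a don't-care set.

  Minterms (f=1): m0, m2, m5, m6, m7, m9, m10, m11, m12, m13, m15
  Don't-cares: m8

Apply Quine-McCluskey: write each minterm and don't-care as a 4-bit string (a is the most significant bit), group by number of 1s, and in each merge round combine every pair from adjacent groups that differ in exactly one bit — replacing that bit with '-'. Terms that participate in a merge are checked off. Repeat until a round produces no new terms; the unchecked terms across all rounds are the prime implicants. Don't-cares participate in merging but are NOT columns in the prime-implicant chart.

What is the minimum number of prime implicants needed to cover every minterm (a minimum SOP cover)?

size-2^0 implicants → 0000(✓)  0010(✓)  0101(✓)  0110(✓)  0111(✓)  1000(✓)  1001(✓)  1010(✓)  1011(✓)  1100(✓)  1101(✓)  1111(✓)
size-2^1 implicants → -000(✓)  -010(✓)  -101(✓)  -111(✓)  0-10  00-0(✓)  01-1(✓)  011-  1-00(✓)  1-01(✓)  1-11(✓)  10-0(✓)  10-1(✓)  100-(✓)  101-(✓)  11-1(✓)  110-(✓)
size-2^2 implicants → -0-0  -1-1  1--1  1-0-  10--
Unchecked terms (primes): -0-0, -1-1, 0-10, 011-, 1--1, 1-0-, 10--
Minterm coverage:
  m0 ⊆ -0-0 [E]
  m2 ⊆ -0-0,0-10
  m5 ⊆ -1-1 [E]
  m6 ⊆ 0-10,011-
  m7 ⊆ -1-1,011-
  m9 ⊆ 1--1,1-0-,10--
  m10 ⊆ -0-0,10--
  m11 ⊆ 1--1,10--
  m12 ⊆ 1-0- [E]
  m13 ⊆ -1-1,1--1,1-0-
  m15 ⊆ -1-1,1--1
E = {-0-0, -1-1, 1-0-}
Petrick residual → 0-10, 1--1
Cover = b'd' + bd + a'cd' + ad + ac'  |cover|=5

5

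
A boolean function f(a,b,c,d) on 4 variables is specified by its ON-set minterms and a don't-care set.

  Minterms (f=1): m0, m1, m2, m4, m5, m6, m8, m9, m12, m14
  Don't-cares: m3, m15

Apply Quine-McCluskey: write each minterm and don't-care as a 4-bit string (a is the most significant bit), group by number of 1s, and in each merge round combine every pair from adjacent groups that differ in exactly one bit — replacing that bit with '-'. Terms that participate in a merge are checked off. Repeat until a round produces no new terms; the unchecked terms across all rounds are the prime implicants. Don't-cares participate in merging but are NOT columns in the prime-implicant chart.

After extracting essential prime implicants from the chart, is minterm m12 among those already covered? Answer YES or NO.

NO

size-2^0 implicants → 0000(✓)  0001(✓)  0010(✓)  0011(✓)  0100(✓)  0101(✓)  0110(✓)  1000(✓)  1001(✓)  1100(✓)  1110(✓)  1111(✓)
size-2^1 implicants → -000(✓)  -001(✓)  -100(✓)  -110(✓)  0-00(✓)  0-01(✓)  0-10(✓)  00-0(✓)  00-1(✓)  000-(✓)  001-(✓)  01-0(✓)  010-(✓)  1-00(✓)  100-(✓)  11-0(✓)  111-
size-2^2 implicants → --00  -00-  -1-0  0--0  0-0-  00--
Unchecked terms (primes): --00, -00-, -1-0, 0--0, 0-0-, 00--, 111-
Minterm coverage:
  m0 ⊆ --00,-00-,0--0,0-0-,00--
  m1 ⊆ -00-,0-0-,00--
  m2 ⊆ 0--0,00--
  m4 ⊆ --00,-1-0,0--0,0-0-
  m5 ⊆ 0-0- [E]
  m6 ⊆ -1-0,0--0
  m8 ⊆ --00,-00-
  m9 ⊆ -00- [E]
  m12 ⊆ --00,-1-0
  m14 ⊆ -1-0,111-
E = {-00-, 0-0-}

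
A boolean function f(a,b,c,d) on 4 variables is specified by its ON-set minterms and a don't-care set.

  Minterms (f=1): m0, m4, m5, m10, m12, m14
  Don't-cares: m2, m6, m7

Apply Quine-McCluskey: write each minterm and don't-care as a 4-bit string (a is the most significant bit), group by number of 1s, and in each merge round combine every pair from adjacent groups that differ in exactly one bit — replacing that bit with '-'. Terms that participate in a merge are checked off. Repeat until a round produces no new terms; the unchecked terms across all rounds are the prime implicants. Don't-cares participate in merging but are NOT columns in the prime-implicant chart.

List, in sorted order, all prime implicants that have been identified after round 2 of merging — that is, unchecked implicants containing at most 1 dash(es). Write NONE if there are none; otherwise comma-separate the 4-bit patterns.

NONE

size-2^0 implicants → 0000(✓)  0010(✓)  0100(✓)  0101(✓)  0110(✓)  0111(✓)  1010(✓)  1100(✓)  1110(✓)
size-2^1 implicants → -010(✓)  -100(✓)  -110(✓)  0-00(✓)  0-10(✓)  00-0(✓)  01-0(✓)  01-1(✓)  010-(✓)  011-(✓)  1-10(✓)  11-0(✓)
size-2^2 implicants → --10  -1-0  0--0  01--
Unchecked terms (primes): --10, -1-0, 0--0, 01--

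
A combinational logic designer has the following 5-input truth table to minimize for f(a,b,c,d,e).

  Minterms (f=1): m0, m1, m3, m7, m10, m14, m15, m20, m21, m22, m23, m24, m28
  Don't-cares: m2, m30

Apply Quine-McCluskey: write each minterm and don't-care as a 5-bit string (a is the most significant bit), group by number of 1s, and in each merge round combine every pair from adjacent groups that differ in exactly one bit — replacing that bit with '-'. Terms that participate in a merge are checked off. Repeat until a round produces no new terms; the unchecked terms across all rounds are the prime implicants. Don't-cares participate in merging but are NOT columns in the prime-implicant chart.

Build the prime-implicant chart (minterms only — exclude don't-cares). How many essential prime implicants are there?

3

[col 0] 00000*, 00001*, 00010*, 00011*, 00111*, 01010*, 01110*, 01111*, 10100*, 10101*, 10110*, 10111*, 11000*, 11100*, 11110*
[col 1] -0111, -1110, 0-010, 0-111, 00-11, 000-0*, 000-1*, 0000-*, 0001-*, 01-10, 0111-, 1-100*, 1-110*, 101-0*, 101-1*, 1010-*, 1011-*, 11-00, 111-0*
[col 2] 000--, 1-1-0, 101--
Prime implicants: -0111, -1110, 0-010, 0-111, 00-11, 000--, 01-10, 0111-, 1-1-0, 101--, 11-00
PI chart (minterm → PIs covering it):
  0 | 000--  (sole → essential)
  1 | 000--  (sole → essential)
  3 | 00-11,000--
  7 | -0111,0-111,00-11
  10 | 0-010,01-10
  14 | -1110,01-10,0111-
  15 | 0-111,0111-
  20 | 1-1-0,101--
  21 | 101--  (sole → essential)
  22 | 1-1-0,101--
  23 | -0111,101--
  24 | 11-00  (sole → essential)
  28 | 1-1-0,11-00
Essential prime implicants: 000--, 101--, 11-00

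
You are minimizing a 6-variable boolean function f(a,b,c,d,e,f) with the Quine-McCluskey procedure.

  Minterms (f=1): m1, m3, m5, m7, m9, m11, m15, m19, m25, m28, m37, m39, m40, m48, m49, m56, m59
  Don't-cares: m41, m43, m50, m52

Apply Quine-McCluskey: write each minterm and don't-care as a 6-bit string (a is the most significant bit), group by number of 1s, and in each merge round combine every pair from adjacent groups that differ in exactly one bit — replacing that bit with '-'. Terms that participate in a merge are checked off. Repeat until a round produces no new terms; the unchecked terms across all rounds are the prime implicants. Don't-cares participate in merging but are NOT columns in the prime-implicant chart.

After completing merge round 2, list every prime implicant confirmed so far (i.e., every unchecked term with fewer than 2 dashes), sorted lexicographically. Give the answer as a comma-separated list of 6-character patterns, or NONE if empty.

0-0011, 0-1001, 011100, 1-1000, 1-1011, 10100-, 11-000, 110-00, 1100-0, 11000-

[col 0] 000001*, 000011*, 000101*, 000111*, 001001*, 001011*, 001111*, 010011*, 011001*, 011100, 100101*, 100111*, 101000*, 101001*, 101011*, 110000*, 110001*, 110010*, 110100*, 111000*, 111011*
[col 1] -00101*, -00111*, -01001*, -01011*, 0-0011, 0-1001, 00-001*, 00-011*, 00-111*, 000-01*, 000-11*, 0000-1*, 0001-1*, 001-11*, 0010-1*, 1-1000, 1-1011, 1001-1*, 1010-1*, 10100-, 11-000, 110-00, 1100-0, 11000-
[col 2] -001-1, -010-1, 00--11, 00-0-1, 000--1
Prime implicants: -001-1, -010-1, 0-0011, 0-1001, 00--11, 00-0-1, 000--1, 011100, 1-1000, 1-1011, 10100-, 11-000, 110-00, 1100-0, 11000-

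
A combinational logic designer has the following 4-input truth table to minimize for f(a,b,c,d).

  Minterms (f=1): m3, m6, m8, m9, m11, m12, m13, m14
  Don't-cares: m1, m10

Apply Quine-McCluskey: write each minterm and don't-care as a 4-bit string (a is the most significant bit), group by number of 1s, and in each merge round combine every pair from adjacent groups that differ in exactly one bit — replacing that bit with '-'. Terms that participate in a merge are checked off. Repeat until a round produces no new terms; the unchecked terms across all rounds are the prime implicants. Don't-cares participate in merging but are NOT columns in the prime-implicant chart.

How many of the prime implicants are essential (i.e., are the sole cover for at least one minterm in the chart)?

Round 0: 0001✓ 0011✓ 0110✓ 1000✓ 1001✓ 1010✓ 1011✓ 1100✓ 1101✓ 1110✓
Round 1: -001✓ -011✓ -110 00-1✓ 1-00✓ 1-01✓ 1-10✓ 10-0✓ 10-1✓ 100-✓ 101-✓ 11-0✓ 110-✓
Round 2: -0-1 1--0 1-0- 10--
PIs = {-0-1, -110, 1--0, 1-0-, 10--}
Coverage chart:
  m3: -0-1 ←essential
  m6: -110 ←essential
  m8: 1--0,1-0-,10--
  m9: -0-1,1-0-,10--
  m11: -0-1,10--
  m12: 1--0,1-0-
  m13: 1-0- ←essential
  m14: -110,1--0
Essential: -0-1, -110, 1-0-

3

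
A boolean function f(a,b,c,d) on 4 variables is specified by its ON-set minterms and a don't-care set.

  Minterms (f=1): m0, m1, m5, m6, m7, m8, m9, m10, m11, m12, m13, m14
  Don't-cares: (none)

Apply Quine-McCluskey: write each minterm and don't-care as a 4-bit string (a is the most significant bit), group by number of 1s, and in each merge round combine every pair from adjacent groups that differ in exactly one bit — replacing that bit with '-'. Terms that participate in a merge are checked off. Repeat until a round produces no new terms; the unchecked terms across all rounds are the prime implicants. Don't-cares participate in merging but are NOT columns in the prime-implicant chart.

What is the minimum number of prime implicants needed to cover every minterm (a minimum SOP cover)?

5

[col 0] 0000*, 0001*, 0101*, 0110*, 0111*, 1000*, 1001*, 1010*, 1011*, 1100*, 1101*, 1110*
[col 1] -000*, -001*, -101*, -110, 0-01*, 000-*, 01-1, 011-, 1-00*, 1-01*, 1-10*, 10-0*, 10-1*, 100-*, 101-*, 11-0*, 110-*
[col 2] --01, -00-, 1--0, 1-0-, 10--
Prime implicants: --01, -00-, -110, 01-1, 011-, 1--0, 1-0-, 10--
PI chart (minterm → PIs covering it):
  0 | -00-  (sole → essential)
  1 | --01,-00-
  5 | --01,01-1
  6 | -110,011-
  7 | 01-1,011-
  8 | -00-,1--0,1-0-,10--
  9 | --01,-00-,1-0-,10--
  10 | 1--0,10--
  11 | 10--  (sole → essential)
  12 | 1--0,1-0-
  13 | --01,1-0-
  14 | -110,1--0
Essential prime implicants: -00-, 10--
Petrick residual → --01, 011-, 1--0
Minimum SOP uses 5 PIs: c'd + b'c' + a'bc + ad' + ab'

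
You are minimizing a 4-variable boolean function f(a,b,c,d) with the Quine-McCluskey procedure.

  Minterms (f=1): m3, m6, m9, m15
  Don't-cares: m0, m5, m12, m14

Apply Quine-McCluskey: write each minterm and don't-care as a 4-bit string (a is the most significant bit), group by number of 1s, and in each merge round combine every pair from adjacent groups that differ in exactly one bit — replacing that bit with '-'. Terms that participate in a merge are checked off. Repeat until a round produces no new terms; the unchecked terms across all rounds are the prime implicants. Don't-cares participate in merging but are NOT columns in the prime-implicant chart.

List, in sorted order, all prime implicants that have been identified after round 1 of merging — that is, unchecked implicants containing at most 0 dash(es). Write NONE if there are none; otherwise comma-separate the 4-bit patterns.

[col 0] 0000, 0011, 0101, 0110*, 1001, 1100*, 1110*, 1111*
[col 1] -110, 11-0, 111-
Prime implicants: -110, 0000, 0011, 0101, 1001, 11-0, 111-

0000, 0011, 0101, 1001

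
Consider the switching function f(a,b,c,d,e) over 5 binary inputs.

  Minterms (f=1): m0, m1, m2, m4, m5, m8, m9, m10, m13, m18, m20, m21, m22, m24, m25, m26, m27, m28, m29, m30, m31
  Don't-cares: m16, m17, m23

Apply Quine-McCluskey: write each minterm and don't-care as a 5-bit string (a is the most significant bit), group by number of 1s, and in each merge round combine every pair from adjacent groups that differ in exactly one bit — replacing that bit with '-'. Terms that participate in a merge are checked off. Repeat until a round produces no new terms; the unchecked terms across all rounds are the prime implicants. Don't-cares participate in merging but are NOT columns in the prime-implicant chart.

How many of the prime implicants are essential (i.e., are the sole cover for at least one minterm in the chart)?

4

size-2^0 implicants → 00000(✓)  00001(✓)  00010(✓)  00100(✓)  00101(✓)  01000(✓)  01001(✓)  01010(✓)  01101(✓)  10000(✓)  10001(✓)  10010(✓)  10100(✓)  10101(✓)  10110(✓)  10111(✓)  11000(✓)  11001(✓)  11010(✓)  11011(✓)  11100(✓)  11101(✓)  11110(✓)  11111(✓)
size-2^1 implicants → -0000(✓)  -0001(✓)  -0010(✓)  -0100(✓)  -0101(✓)  -1000(✓)  -1001(✓)  -1010(✓)  -1101(✓)  0-000(✓)  0-001(✓)  0-010(✓)  0-101(✓)  00-00(✓)  00-01(✓)  000-0(✓)  0000-(✓)  0010-(✓)  01-01(✓)  010-0(✓)  0100-(✓)  1-000(✓)  1-001(✓)  1-010(✓)  1-100(✓)  1-101(✓)  1-110(✓)  1-111(✓)  10-00(✓)  10-01(✓)  10-10(✓)  100-0(✓)  1000-(✓)  101-0(✓)  101-1(✓)  1010-(✓)  1011-(✓)  11-00(✓)  11-01(✓)  11-10(✓)  11-11(✓)  110-0(✓)  110-1(✓)  1100-(✓)  1101-(✓)  111-0(✓)  111-1(✓)  1110-(✓)  1111-(✓)
size-2^2 implicants → --000(✓)  --001(✓)  --010(✓)  --101(✓)  -0-00(✓)  -0-01(✓)  -00-0(✓)  -000-(✓)  -010-(✓)  -1-01(✓)  -10-0(✓)  -100-(✓)  0--01(✓)  0-0-0(✓)  0-00-(✓)  00-0-(✓)  1--00(✓)  1--01(✓)  1--10(✓)  1-0-0(✓)  1-00-(✓)  1-1-0(✓)  1-1-1(✓)  1-10-(✓)  1-11-(✓)  10--0(✓)  10-0-(✓)  101--(✓)  11--0(✓)  11--1(✓)  11-0-(✓)  11-1-(✓)  110--(✓)  111--(✓)
size-2^3 implicants → ---01  --0-0  --00-  -0-0-  1---0  1--0-  1-1--  11---
Unchecked terms (primes): ---01, --0-0, --00-, -0-0-, 1---0, 1--0-, 1-1--, 11---
Minterm coverage:
  m0 ⊆ --0-0,--00-,-0-0-
  m1 ⊆ ---01,--00-,-0-0-
  m2 ⊆ --0-0 [E]
  m4 ⊆ -0-0- [E]
  m5 ⊆ ---01,-0-0-
  m8 ⊆ --0-0,--00-
  m9 ⊆ ---01,--00-
  m10 ⊆ --0-0 [E]
  m13 ⊆ ---01 [E]
  m18 ⊆ --0-0,1---0
  m20 ⊆ -0-0-,1---0,1--0-,1-1--
  m21 ⊆ ---01,-0-0-,1--0-,1-1--
  m22 ⊆ 1---0,1-1--
  m24 ⊆ --0-0,--00-,1---0,1--0-,11---
  m25 ⊆ ---01,--00-,1--0-,11---
  m26 ⊆ --0-0,1---0,11---
  m27 ⊆ 11--- [E]
  m28 ⊆ 1---0,1--0-,1-1--,11---
  m29 ⊆ ---01,1--0-,1-1--,11---
  m30 ⊆ 1---0,1-1--,11---
  m31 ⊆ 1-1--,11---
E = {---01, --0-0, -0-0-, 11---}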